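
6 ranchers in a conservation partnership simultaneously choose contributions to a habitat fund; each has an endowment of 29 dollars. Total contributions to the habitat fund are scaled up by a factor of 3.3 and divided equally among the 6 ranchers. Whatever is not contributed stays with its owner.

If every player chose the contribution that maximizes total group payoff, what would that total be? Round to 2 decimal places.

Each contributed unit returns 3.300 to the group as a whole (0.5500 to each of 6 players), which exceeds 1, so the social optimum is full contribution: group total = 3.300 × 174 = 574.20.

574.20 dollars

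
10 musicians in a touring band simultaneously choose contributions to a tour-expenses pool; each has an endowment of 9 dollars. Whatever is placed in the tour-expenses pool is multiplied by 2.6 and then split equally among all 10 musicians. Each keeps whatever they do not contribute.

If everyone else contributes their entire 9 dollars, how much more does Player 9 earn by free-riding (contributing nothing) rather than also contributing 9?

6.66 dollars

Switching from a contribution of 9 to 0 lets Player 9 keep an extra 9 dollars, but lowers the tour-expenses pool by 9, which costs Player 9 their own share of that drop: 2.6/10 × 9 = 2.34.
Net gain = 9 − 2.34 = 6.66. The private return per contributed unit (0.2600) is below 1, so free-riding is indeed the best response regardless of what the others do.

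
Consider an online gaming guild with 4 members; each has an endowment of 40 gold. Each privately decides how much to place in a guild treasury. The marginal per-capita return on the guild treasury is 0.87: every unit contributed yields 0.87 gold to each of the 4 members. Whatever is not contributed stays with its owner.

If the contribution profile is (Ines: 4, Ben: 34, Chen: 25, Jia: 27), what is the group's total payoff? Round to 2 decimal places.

Total contributed: 4 + 34 + 25 + 27 = 90; total kept: 4 × 40 − 90 = 70.
The guild treasury pays out 0.87 × 4 × 90 = 313.20 in aggregate.
Group total = 70 + 313.20 = 383.20.

383.20 gold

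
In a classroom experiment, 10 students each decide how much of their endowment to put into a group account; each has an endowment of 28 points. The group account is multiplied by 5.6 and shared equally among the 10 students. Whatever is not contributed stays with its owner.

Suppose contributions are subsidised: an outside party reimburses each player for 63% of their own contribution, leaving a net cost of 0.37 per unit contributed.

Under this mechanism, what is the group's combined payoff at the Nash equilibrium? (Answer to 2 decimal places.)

Under the mechanism each unit contributed yields (5.6/10) / 0.37 = 1.5135 back to its contributor per unit of net cost, which exceeds 1, making full contribution the dominant choice for everyone.
At the Nash equilibrium everyone contributes 28. Group total payoff = 10 × (28 × 0.63 + 5.6 × 28) = 1744.40.

1744.40 points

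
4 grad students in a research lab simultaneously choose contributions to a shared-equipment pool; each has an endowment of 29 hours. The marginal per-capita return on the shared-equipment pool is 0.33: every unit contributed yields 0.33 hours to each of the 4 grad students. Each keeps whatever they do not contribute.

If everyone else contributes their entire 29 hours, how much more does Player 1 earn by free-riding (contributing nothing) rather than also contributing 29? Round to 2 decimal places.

19.43 hours

Switching from a contribution of 29 to 0 lets Player 1 keep an extra 29 hours, but lowers the shared-equipment pool by 29, which costs Player 1 their own share of that drop: 0.33 × 29 = 9.57.
Net gain = 29 − 9.57 = 19.43. The private return per contributed unit (0.33) is below 1, so free-riding is indeed the best response regardless of what the others do.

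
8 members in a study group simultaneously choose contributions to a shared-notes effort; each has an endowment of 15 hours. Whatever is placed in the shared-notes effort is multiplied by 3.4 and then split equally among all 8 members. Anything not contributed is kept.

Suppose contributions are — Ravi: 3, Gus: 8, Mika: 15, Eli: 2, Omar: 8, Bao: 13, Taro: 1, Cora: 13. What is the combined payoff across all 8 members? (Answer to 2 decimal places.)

Total contributed: 3 + 8 + 15 + 2 + 8 + 13 + 1 + 13 = 63; total kept: 8 × 15 − 63 = 57.
The shared-notes effort pays out 3.4 × 63 = 214.20 in aggregate.
Group total = 57 + 214.20 = 271.20.

271.20 hours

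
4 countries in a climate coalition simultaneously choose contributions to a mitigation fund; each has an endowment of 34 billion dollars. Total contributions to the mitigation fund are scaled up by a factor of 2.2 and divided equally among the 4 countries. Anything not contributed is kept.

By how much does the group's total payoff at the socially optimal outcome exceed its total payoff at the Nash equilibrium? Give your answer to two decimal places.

Each contributed unit returns 2.2/4 = 0.5500 to its contributor — below 1 — so contributing 0 is dominant for every player. At the Nash equilibrium everyone keeps their 34, and the group total is 4 × 34 = 136.
Each contributed unit returns 2.200 to the group as a whole (0.5500 to each of 4 players), which exceeds 1, so the social optimum is full contribution: group total = 2.200 × 136 = 299.20.
Efficiency loss = 299.20 − 136 = 163.20.

163.20 billion dollars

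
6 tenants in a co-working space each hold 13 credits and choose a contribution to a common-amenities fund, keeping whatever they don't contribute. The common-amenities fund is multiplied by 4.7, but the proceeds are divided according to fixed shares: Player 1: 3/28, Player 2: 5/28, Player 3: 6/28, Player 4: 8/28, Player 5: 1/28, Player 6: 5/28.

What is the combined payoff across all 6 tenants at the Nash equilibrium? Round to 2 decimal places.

174.20 credits

Each unit j contributes comes back to j as 4.7 × (j's share), so j prefers to contribute only if that share exceeds 1/4.7 = 0.2128; otherwise keeping the unit dominates.
The shares above 0.2128 belong to Player 3 and Player 4, contributing 13 each; the remaining 4 contribute 0. Total contributed: 26.
The common-amenities fund pays out 4.7 × 26 = 122.20 in total (split across the unequal shares, but the aggregate is all that matters for the group sum).
The 4 free-riders keep 13 each, adding 52. Group total = 52 + 122.20 = 174.20.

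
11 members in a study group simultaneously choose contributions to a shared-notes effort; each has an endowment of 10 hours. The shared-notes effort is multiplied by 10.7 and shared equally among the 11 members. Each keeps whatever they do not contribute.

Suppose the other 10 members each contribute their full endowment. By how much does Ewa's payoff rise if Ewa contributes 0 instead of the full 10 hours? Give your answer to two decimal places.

0.27 hours

Switching from a contribution of 10 to 0 lets Ewa keep an extra 10 hours, but lowers the shared-notes effort by 10, which costs Ewa their own share of that drop: 10.7/11 × 10 = 9.73.
Net gain = 10 − 9.73 = 0.27. The private return per contributed unit (0.9727) is below 1, so free-riding is indeed the best response regardless of what the others do.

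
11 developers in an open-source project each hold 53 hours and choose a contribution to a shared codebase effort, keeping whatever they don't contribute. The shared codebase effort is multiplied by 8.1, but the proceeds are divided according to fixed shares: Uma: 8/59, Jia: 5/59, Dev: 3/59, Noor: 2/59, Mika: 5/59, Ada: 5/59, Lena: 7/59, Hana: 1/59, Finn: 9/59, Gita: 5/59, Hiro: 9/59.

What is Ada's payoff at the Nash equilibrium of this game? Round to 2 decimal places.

For player j, contributing a unit is worthwhile iff 8.1 × (j's share) ≥ 1, i.e. iff j's share is at least 0.1235.
The shares above 0.1235 belong to Uma, Finn and Hiro, contributing 53 each; the remaining 8 contribute 0. Total contributed: 159.
Ada keeps 53 and receives 8.1 × 159 × 5/59 = 109.14 from the shared codebase effort, for a payoff of 162.14.

162.14 hours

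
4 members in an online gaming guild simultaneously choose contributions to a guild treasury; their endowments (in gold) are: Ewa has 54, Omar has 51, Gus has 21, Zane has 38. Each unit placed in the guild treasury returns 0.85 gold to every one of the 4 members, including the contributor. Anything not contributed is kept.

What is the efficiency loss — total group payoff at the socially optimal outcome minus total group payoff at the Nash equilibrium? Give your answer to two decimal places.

393.60 gold

The private return per contributed unit is 0.85 < 1 for everyone, so the Nash equilibrium is zero contribution and the group total is Σ E_j = 54 + 51 + 21 + 38 = 164.
Each contributed unit returns 3.400 to the group, so the social optimum is full contribution by everyone: group total = 3.400 × 164 = 557.60.
Efficiency loss = (3.400 − 1) × 164 = 393.60.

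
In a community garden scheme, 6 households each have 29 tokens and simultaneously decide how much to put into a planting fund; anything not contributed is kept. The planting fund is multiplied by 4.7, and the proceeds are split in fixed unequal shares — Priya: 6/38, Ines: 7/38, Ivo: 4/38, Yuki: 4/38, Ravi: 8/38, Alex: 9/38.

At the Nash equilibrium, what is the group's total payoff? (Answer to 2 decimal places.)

Each unit j contributes comes back to j as 4.7 × (j's share), so j prefers to contribute only if that share exceeds 1/4.7 = 0.2128; otherwise keeping the unit dominates.
Only Alex (9/38) clears that bar, contributing 29; the remaining 5 contribute 0. Total contributed: 29.
The planting fund pays out 4.7 × 29 = 136.30 in total (split across the unequal shares, but the aggregate is all that matters for the group sum).
The 5 free-riders keep 29 each, adding 145. Group total = 145 + 136.30 = 281.30.

281.30 tokens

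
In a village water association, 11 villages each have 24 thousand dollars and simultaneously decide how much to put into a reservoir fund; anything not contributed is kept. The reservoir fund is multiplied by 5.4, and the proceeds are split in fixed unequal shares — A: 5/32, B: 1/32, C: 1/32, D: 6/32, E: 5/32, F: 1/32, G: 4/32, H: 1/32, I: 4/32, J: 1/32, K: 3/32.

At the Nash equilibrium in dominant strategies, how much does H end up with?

A player with share s gets back 5.4·s per unit contributed, so full contribution is dominant for anyone with s > 1/5.4 = 0.1852 and zero contribution is dominant for anyone below.
D alone (share 6/32) is above the threshold, contributing 24; the remaining 10 contribute 0. Total contributed: 24.
H keeps 24 and receives 5.4 × 24 × 1/32 = 4.05 from the reservoir fund, for a payoff of 28.05.

28.05 thousand dollars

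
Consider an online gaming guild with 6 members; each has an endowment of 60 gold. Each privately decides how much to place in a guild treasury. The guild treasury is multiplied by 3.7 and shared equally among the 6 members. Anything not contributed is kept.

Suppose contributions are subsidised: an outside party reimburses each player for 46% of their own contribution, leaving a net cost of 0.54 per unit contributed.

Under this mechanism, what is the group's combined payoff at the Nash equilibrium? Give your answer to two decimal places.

Under the mechanism each unit contributed yields (3.7/6) / 0.54 = 1.1420 back to its contributor per unit of net cost, which exceeds 1, making full contribution the dominant choice for everyone.
At the Nash equilibrium everyone contributes 60. Group total payoff = 6 × (60 × 0.46 + 3.7 × 60) = 1497.60.

1497.60 gold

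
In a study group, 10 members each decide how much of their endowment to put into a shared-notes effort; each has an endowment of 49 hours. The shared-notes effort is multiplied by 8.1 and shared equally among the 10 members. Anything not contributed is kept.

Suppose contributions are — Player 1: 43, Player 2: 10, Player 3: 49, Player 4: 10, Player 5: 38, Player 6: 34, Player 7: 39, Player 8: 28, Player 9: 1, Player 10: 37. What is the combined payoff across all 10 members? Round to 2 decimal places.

Total contributed: 43 + 10 + 49 + 10 + 38 + 34 + 39 + 28 + 1 + 37 = 289; total kept: 10 × 49 − 289 = 201.
The shared-notes effort pays out 8.1 × 289 = 2340.90 in aggregate.
Group total = 201 + 2340.90 = 2541.90.

2541.90 hours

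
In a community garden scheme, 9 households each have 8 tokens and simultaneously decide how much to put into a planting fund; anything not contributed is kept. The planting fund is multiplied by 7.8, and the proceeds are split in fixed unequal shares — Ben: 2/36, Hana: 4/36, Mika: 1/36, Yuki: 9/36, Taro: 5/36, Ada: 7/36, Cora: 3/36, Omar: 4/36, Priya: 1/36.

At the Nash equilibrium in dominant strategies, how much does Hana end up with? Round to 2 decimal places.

28.80 tokens

A player with share s gets back 7.8·s per unit contributed, so full contribution is dominant for anyone with s > 1/7.8 = 0.1282 and zero contribution is dominant for anyone below.
Yuki, Taro and Ada are above the threshold, contributing 8 each; the remaining 6 contribute 0. Total contributed: 24.
Hana keeps 8 and receives 7.8 × 24 × 4/36 = 20.80 from the planting fund, for a payoff of 28.80.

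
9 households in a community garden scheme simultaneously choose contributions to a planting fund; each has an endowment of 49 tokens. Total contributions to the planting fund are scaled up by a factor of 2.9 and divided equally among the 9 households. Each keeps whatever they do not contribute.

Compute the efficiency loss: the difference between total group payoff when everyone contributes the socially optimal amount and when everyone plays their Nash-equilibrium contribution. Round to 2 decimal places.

837.90 tokens

Each contributed unit returns 2.9/9 = 0.3222 to its contributor — below 1 — so contributing 0 is dominant for every player. At the Nash equilibrium everyone keeps their 49, and the group total is 9 × 49 = 441.
Each contributed unit returns 2.900 to the group as a whole (0.3222 to each of 9 players), which exceeds 1, so the social optimum is full contribution: group total = 2.900 × 441 = 1278.90.
Efficiency loss = 1278.90 − 441 = 837.90.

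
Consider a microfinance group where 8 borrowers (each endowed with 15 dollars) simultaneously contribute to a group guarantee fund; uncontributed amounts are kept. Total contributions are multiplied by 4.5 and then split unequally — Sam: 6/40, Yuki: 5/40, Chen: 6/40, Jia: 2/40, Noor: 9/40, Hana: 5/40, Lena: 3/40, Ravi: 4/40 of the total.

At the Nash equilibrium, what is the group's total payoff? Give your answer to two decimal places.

172.50 dollars

For player j, contributing a unit is worthwhile iff 4.5 × (j's share) ≥ 1, i.e. iff j's share is at least 0.2222.
Noor alone (share 9/40) is above the threshold, contributing 15; the remaining 7 contribute 0. Total contributed: 15.
The group guarantee fund pays out 4.5 × 15 = 67.50 in total (split across the unequal shares, but the aggregate is all that matters for the group sum).
The 7 free-riders keep 15 each, adding 105. Group total = 105 + 67.50 = 172.50.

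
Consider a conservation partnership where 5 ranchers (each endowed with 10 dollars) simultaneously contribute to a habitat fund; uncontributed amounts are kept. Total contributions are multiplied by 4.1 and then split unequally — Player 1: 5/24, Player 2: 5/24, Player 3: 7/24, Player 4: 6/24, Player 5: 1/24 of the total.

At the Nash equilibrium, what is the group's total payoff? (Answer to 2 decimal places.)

112.00 dollars

Each unit j contributes comes back to j as 4.1 × (j's share), so j prefers to contribute only if that share exceeds 1/4.1 = 0.2439; otherwise keeping the unit dominates.
Player 3 and Player 4 are above the threshold, contributing 10 each; the remaining 3 contribute 0. Total contributed: 20.
The habitat fund pays out 4.1 × 20 = 82.00 in total (split across the unequal shares, but the aggregate is all that matters for the group sum).
The 3 free-riders keep 10 each, adding 30. Group total = 30 + 82.00 = 112.00.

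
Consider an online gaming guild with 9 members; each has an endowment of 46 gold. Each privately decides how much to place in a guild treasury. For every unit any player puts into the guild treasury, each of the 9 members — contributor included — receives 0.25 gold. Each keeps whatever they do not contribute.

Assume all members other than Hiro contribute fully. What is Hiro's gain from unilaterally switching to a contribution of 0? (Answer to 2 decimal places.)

Switching from a contribution of 46 to 0 lets Hiro keep an extra 46 gold, but lowers the guild treasury by 46, which costs Hiro their own share of that drop: 0.25 × 46 = 11.50.
Net gain = 46 − 11.50 = 34.50. The private return per contributed unit (0.25) is below 1, so free-riding is indeed the best response regardless of what the others do.

34.50 gold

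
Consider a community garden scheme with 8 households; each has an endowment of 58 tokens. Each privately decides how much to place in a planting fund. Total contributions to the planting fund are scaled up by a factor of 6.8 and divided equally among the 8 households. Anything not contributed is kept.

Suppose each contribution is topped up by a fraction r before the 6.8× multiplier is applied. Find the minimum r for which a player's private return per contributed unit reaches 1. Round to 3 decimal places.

With matching at rate r, one contributed unit becomes (1 + r) in the planting fund and returns 6.8 × (1 + r) / 8 to the contributor.
Setting this equal to 1: 1 + r = 8/6.8 = 1.1765.
So the minimum matching rate is r = 1.1765 − 1 = 0.176.

0.176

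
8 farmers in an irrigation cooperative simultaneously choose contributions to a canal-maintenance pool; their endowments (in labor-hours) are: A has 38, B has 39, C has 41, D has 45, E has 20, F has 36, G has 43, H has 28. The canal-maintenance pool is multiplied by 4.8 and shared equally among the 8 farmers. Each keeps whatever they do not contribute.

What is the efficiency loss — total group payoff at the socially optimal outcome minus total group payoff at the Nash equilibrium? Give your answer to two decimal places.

The private return per contributed unit is 4.8/8 = 0.6000 < 1 for every player regardless of endowment, so the Nash equilibrium is zero contribution and the group total is Σ E_j = 38 + 39 + 41 + 45 + 20 + 36 + 43 + 28 = 290.
Each contributed unit returns 4.800 to the group, so the social optimum is full contribution by everyone: group total = 4.800 × 290 = 1392.00.
Efficiency loss = (4.800 − 1) × 290 = 1102.00.

1102.00 labor-hours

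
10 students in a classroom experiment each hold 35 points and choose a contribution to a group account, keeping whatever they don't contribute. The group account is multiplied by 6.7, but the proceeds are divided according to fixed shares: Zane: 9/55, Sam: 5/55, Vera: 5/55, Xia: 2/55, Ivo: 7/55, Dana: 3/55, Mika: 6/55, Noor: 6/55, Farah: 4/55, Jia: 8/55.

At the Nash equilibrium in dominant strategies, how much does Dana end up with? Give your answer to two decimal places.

Each unit j contributes comes back to j as 6.7 × (j's share), so j prefers to contribute only if that share exceeds 1/6.7 = 0.1493; otherwise keeping the unit dominates.
The only share above 0.1493 is Zane's 9/55, contributing 35; the remaining 9 contribute 0. Total contributed: 35.
Dana keeps 35 and receives 6.7 × 35 × 3/55 = 12.79 from the group account, for a payoff of 47.79.

47.79 points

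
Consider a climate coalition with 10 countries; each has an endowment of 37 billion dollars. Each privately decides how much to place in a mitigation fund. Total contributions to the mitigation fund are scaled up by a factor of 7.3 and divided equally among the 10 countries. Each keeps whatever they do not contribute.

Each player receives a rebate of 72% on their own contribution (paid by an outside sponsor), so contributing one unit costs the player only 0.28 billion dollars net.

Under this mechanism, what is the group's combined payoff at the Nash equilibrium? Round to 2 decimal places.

Under the mechanism each unit contributed yields (7.3/10) / 0.28 = 2.6071 back to its contributor per unit of net cost, which exceeds 1, making full contribution the dominant choice for everyone.
So the Nash equilibrium is full contribution by all 10; the group earns 10 × (37 × 0.72 + 7.3 × 37) = 2967.40.

2967.40 billion dollars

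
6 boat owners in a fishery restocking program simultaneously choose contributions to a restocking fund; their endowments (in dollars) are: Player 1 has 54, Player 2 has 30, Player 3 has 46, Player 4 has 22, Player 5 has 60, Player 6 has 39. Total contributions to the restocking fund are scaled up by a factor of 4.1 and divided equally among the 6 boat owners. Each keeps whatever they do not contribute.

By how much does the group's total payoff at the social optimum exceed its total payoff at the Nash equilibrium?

778.10 dollars

The private return per contributed unit is 4.1/6 = 0.6833 < 1 for every player regardless of endowment, so the Nash equilibrium is zero contribution and the group total is Σ E_j = 54 + 30 + 46 + 22 + 60 + 39 = 251.
Each contributed unit returns 4.100 to the group, so the social optimum is full contribution by everyone: group total = 4.100 × 251 = 1029.10.
Efficiency loss = (4.100 − 1) × 251 = 778.10.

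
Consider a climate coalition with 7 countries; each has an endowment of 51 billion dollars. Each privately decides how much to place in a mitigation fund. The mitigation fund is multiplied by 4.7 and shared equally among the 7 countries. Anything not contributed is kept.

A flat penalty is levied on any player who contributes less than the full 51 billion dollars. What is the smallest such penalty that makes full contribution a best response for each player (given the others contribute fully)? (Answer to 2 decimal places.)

16.76 billion dollars

Given the others contribute fully, the best deviation is to contribute 0 (any partial contribution still incurs the fine and gives up units whose private return 0.6714 is below 1).
Deviating from 51 to 0 saves 51 billion dollars but forfeits the deviator's share of the drop in the mitigation fund: 4.7/7 × 51 = 34.24.
So the deviation gain is 51 − 34.24 = 16.76, and the fine must be at least 16.76 billion dollars to wipe it out.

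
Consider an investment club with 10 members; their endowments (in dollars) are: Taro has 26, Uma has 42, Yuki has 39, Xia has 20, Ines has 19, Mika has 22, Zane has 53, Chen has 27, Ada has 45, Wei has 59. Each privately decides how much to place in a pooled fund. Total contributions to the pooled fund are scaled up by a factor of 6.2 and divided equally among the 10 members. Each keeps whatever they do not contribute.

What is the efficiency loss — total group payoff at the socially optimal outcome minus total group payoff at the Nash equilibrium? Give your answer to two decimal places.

1830.40 dollars

The private return per contributed unit is 6.2/10 = 0.6200 < 1 for every player regardless of endowment, so the Nash equilibrium is zero contribution and the group total is Σ E_j = 26 + 42 + 39 + 20 + 19 + 22 + 53 + 27 + 45 + 59 = 352.
Each contributed unit returns 6.200 to the group, so the social optimum is full contribution by everyone: group total = 6.200 × 352 = 2182.40.
Efficiency loss = (6.200 − 1) × 352 = 1830.40.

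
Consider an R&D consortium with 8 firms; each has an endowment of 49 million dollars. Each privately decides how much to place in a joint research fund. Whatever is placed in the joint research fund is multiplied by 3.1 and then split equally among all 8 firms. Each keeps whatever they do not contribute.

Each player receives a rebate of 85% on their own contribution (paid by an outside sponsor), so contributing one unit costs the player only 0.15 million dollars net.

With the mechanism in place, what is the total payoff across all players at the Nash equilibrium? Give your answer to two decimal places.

The effective private return per unit is now (3.1/8) / 0.15 = 2.5833 > 1, so every player's dominant strategy flips to full contribution.
At the Nash equilibrium everyone contributes 49. Group total payoff = 8 × (49 × 0.85 + 3.1 × 49) = 1548.40.

1548.40 million dollars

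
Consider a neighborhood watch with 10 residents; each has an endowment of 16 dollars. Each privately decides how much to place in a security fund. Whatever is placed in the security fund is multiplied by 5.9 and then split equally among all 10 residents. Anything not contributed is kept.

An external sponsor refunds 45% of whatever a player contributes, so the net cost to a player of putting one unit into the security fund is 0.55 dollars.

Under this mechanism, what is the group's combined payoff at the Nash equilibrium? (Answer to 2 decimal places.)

1016.00 dollars

Under the mechanism each unit contributed yields (5.9/10) / 0.55 = 1.0727 back to its contributor per unit of net cost, which exceeds 1, making full contribution the dominant choice for everyone.
So the Nash equilibrium is full contribution by all 10; the group earns 10 × (16 × 0.45 + 5.9 × 16) = 1016.00.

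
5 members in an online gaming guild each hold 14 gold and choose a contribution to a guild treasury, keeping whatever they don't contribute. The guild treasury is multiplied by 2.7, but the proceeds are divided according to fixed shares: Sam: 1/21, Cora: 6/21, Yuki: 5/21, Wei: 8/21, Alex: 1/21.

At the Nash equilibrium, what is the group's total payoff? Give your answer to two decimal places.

93.80 gold

For player j, contributing a unit is worthwhile iff 2.7 × (j's share) ≥ 1, i.e. iff j's share is at least 0.3704.
Only Wei (8/21) clears that bar, contributing 14; the remaining 4 contribute 0. Total contributed: 14.
The guild treasury pays out 2.7 × 14 = 37.80 in total (split across the unequal shares, but the aggregate is all that matters for the group sum).
The 4 free-riders keep 14 each, adding 56. Group total = 56 + 37.80 = 93.80.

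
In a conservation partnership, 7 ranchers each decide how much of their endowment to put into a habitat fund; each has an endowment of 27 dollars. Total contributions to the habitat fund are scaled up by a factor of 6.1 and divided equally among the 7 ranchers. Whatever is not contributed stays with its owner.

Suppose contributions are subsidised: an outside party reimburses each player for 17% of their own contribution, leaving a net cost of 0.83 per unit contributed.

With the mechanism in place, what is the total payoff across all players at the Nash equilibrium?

1185.03 dollars

Under the mechanism each unit contributed yields (6.1/7) / 0.83 = 1.0499 back to its contributor per unit of net cost, which exceeds 1, making full contribution the dominant choice for everyone.
So the Nash equilibrium is full contribution by all 7; the group earns 7 × (27 × 0.17 + 6.1 × 27) = 1185.03.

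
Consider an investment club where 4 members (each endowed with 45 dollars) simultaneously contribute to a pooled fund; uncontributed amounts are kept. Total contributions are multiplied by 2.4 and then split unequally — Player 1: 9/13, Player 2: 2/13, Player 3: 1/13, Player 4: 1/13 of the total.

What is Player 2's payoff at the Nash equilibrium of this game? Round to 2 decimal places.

Each unit j contributes comes back to j as 2.4 × (j's share), so j prefers to contribute only if that share exceeds 1/2.4 = 0.4167; otherwise keeping the unit dominates.
Player 1 alone (share 9/13) is above the threshold, contributing 45; the remaining 3 contribute 0. Total contributed: 45.
Player 2 keeps 45 and receives 2.4 × 45 × 2/13 = 16.62 from the pooled fund, for a payoff of 61.62.

61.62 dollars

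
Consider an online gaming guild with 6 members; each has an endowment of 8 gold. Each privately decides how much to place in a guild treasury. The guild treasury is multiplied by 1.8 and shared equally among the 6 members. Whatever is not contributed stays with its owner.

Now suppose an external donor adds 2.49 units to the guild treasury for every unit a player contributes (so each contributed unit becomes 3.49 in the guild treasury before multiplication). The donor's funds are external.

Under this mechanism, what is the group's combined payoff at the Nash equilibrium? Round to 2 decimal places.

301.54 gold

The effective private return per unit is now 1.8 × 3.49 / 6 = 1.0470 > 1, so every player's dominant strategy flips to full contribution.
So the Nash equilibrium is full contribution by all 6; the group earns 1.8 × 3.49 × 48 = 301.54.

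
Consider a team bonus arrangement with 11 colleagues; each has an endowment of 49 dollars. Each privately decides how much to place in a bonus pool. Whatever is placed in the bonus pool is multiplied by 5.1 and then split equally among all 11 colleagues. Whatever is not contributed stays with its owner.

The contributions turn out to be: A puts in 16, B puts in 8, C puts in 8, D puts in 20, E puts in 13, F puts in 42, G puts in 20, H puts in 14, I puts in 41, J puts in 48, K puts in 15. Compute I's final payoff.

121.59 dollars

Total contributed: 16 + 8 + 8 + 20 + 13 + 42 + 20 + 14 + 41 + 48 + 15 = 245.
Each receives 5.1 × 245 / 11 = 113.59 from the bonus pool.
I keeps 49 − 41 = 8, so I's payoff is 8 + 113.59 = 121.59.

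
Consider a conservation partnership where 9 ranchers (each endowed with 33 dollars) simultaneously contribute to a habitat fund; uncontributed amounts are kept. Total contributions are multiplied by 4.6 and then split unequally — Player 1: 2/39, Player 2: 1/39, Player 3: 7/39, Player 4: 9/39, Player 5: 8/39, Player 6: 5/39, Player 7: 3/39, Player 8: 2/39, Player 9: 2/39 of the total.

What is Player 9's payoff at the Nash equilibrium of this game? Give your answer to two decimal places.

Each unit j contributes comes back to j as 4.6 × (j's share), so j prefers to contribute only if that share exceeds 1/4.6 = 0.2174; otherwise keeping the unit dominates.
The only share above 0.2174 is Player 4's 9/39, contributing 33; the remaining 8 contribute 0. Total contributed: 33.
Player 9 keeps 33 and receives 4.6 × 33 × 2/39 = 7.78 from the habitat fund, for a payoff of 40.78.

40.78 dollars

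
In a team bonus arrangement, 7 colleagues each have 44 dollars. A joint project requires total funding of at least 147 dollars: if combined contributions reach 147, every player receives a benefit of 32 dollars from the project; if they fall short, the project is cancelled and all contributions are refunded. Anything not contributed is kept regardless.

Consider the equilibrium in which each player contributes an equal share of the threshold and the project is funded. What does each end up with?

55 dollars

Equal share of the threshold: 147/7 = 21.
At this profile no one gains by cutting their contribution: any cut drops the total below 147, the project is cancelled, contributions are refunded, and the deviator ends with 44, which is less than 44 − 21 + 32 = 55. Contributing more than 21 just wastes the excess. So contributing exactly 21 is a best response.
Each player's payoff: 44 − 21 + 32 = 55.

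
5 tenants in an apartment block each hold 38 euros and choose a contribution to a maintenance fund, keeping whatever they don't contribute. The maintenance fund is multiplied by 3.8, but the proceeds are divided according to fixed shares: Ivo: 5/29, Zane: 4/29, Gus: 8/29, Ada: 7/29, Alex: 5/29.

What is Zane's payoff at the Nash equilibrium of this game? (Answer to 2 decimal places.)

Player j's private return per contributed unit is 3.8 × (j's share). Contributing is weakly dominant for j when that share is at least 1/3.8 = 0.2632, and contributing 0 is dominant otherwise.
The only share above 0.2632 is Gus's 8/29, contributing 38; the remaining 4 contribute 0. Total contributed: 38.
Zane keeps 38 and receives 3.8 × 38 × 4/29 = 19.92 from the maintenance fund, for a payoff of 57.92.

57.92 euros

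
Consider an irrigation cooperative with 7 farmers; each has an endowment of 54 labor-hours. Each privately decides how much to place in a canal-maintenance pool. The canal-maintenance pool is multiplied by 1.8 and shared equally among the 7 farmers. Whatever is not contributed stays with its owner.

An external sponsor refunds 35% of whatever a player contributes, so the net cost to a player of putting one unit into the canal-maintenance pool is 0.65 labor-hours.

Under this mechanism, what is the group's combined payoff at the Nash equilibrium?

The effective private return is (1.8/7) / 0.65 = 0.3956, which is still under 1, so the mechanism doesn't change anyone's dominant strategy: zero contribution.
Everyone keeps their endowment and the group total is 7 × 54 = 378.

378.00 labor-hours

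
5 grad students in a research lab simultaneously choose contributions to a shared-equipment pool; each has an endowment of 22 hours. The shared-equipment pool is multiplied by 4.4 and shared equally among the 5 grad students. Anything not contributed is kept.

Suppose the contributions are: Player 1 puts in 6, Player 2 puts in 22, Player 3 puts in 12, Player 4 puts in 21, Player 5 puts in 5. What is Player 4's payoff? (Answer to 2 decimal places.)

59.08 hours

Total contributed: 6 + 22 + 12 + 21 + 5 = 66.
Each receives 4.4 × 66 / 5 = 58.08 from the shared-equipment pool.
Player 4 keeps 22 − 21 = 1, so Player 4's payoff is 1 + 58.08 = 59.08.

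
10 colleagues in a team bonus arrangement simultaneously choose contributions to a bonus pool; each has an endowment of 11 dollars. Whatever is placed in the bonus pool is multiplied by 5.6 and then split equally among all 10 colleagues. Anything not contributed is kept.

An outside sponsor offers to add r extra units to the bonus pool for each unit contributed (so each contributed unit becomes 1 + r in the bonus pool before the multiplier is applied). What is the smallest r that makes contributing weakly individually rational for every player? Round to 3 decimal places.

0.786

With matching at rate r, one contributed unit becomes (1 + r) in the bonus pool and returns 5.6 × (1 + r) / 10 to the contributor.
Setting this equal to 1: 1 + r = 10/5.6 = 1.7857.
So the minimum matching rate is r = 1.7857 − 1 = 0.786.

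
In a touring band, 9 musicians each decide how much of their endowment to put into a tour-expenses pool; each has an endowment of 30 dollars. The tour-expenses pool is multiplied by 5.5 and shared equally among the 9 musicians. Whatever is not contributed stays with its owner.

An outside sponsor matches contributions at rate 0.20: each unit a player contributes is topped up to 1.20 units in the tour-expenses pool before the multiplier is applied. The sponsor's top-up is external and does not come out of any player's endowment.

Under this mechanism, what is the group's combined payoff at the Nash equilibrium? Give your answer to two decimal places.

With the mechanism, a contributed unit returns 5.5 × 1.20 / 9 = 0.7333 per unit of net cost — still below 1 — so contributing 0 remains dominant for every player.
At the Nash equilibrium no one contributes; group total payoff = 9 × 30 = 270.

270.00 dollars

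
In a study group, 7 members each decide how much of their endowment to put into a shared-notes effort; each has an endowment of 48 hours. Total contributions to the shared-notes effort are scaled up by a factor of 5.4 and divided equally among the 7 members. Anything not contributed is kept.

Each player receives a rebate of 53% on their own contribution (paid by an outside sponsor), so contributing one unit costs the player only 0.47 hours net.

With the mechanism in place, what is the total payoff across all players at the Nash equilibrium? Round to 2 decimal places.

1992.48 hours

The effective private return per unit is now (5.4/7) / 0.47 = 1.6413 > 1, so every player's dominant strategy flips to full contribution.
So the Nash equilibrium is full contribution by all 7; the group earns 7 × (48 × 0.53 + 5.4 × 48) = 1992.48.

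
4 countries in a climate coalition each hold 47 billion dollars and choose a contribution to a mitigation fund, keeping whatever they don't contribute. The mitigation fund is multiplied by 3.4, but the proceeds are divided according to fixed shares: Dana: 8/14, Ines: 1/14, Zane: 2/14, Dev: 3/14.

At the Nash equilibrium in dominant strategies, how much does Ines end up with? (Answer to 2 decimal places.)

For player j, contributing a unit is worthwhile iff 3.4 × (j's share) ≥ 1, i.e. iff j's share is at least 0.2941.
Only Dana (8/14) clears that bar, contributing 47; the remaining 3 contribute 0. Total contributed: 47.
Ines keeps 47 and receives 3.4 × 47 × 1/14 = 11.41 from the mitigation fund, for a payoff of 58.41.

58.41 billion dollars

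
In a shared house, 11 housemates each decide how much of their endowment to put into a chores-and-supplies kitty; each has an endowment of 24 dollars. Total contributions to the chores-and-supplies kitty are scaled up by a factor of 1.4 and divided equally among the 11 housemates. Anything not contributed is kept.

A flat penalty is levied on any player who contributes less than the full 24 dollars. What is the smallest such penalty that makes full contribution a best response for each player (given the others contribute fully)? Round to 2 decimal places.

Given the others contribute fully, the best deviation is to contribute 0 (any partial contribution still incurs the fine and gives up units whose private return 0.1273 is below 1).
Deviating from 24 to 0 saves 24 dollars but forfeits the deviator's share of the drop in the chores-and-supplies kitty: 1.4/11 × 24 = 3.05.
So the deviation gain is 24 − 3.05 = 20.95, and the fine must be at least 20.95 dollars to wipe it out.

20.95 dollars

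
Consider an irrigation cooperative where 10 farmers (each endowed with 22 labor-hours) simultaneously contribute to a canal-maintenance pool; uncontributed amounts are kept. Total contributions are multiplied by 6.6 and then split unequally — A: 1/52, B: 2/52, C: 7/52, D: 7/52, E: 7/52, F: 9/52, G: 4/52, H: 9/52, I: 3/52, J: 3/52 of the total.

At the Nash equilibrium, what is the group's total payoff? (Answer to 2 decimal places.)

466.40 labor-hours

Each unit j contributes comes back to j as 6.6 × (j's share), so j prefers to contribute only if that share exceeds 1/6.6 = 0.1515; otherwise keeping the unit dominates.
F and H clear that bar, contributing 22 each; the remaining 8 contribute 0. Total contributed: 44.
The canal-maintenance pool pays out 6.6 × 44 = 290.40 in total (split across the unequal shares, but the aggregate is all that matters for the group sum).
The 8 free-riders keep 22 each, adding 176. Group total = 176 + 290.40 = 466.40.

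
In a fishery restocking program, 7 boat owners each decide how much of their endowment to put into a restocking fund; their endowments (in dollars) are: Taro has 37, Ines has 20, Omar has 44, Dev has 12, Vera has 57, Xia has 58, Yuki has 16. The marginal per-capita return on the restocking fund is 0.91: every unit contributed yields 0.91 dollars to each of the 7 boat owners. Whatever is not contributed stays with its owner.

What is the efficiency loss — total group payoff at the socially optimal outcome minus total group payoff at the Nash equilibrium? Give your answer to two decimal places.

The private return per contributed unit is 0.91 < 1 for everyone, so the Nash equilibrium is zero contribution and the group total is Σ E_j = 37 + 20 + 44 + 12 + 57 + 58 + 16 = 244.
Each contributed unit returns 6.370 to the group, so the social optimum is full contribution by everyone: group total = 6.370 × 244 = 1554.28.
Efficiency loss = (6.370 − 1) × 244 = 1310.28.

1310.28 dollars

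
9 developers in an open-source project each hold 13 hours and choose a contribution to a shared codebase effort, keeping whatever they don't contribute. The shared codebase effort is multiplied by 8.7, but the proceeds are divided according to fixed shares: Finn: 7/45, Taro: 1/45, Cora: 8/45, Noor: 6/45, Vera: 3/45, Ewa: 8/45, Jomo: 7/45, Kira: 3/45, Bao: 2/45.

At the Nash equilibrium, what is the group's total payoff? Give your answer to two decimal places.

For player j, contributing a unit is worthwhile iff 8.7 × (j's share) ≥ 1, i.e. iff j's share is at least 0.1149.
The shares above 0.1149 belong to Finn, Cora, Noor, Ewa and Jomo, contributing 13 each; the remaining 4 contribute 0. Total contributed: 65.
The shared codebase effort pays out 8.7 × 65 = 565.50 in total (split across the unequal shares, but the aggregate is all that matters for the group sum).
The 4 free-riders keep 13 each, adding 52. Group total = 52 + 565.50 = 617.50.

617.50 hours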